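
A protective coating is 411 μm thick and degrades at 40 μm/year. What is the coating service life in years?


Service life = thickness / degradation rate
Life = 411 / 40 = 10.3 years

10.3 years


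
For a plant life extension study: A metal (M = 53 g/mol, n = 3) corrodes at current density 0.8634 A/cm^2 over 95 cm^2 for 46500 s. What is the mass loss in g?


Apply Faraday's law: m = i*A*t*M / (n*F)
Total charge passed Q = i*A*t = 0.8634*95*46500 = 3814069.5 C
m = Q*M/(n*F) = 3814069.5*53/(3*96485) = 698.3665 g

698.3665 g


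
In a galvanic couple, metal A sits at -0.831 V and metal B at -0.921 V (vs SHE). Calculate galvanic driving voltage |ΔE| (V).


Driving voltage is the absolute potential difference.
|ΔE| = |-0.831 − (-0.921)| = 0.09 V

0.09 V


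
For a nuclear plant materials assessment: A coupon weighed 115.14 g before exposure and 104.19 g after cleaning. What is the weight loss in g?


Weight loss = initial − final
WL = 115.14 − 104.19 = 10.95 g

10.95 g


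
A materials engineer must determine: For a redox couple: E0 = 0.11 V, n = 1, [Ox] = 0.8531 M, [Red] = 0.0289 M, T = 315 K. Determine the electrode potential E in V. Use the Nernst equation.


Apply the Nernst equation: E = E0 + (RT/nF)*ln([Ox]/[Red])
Step 1: RT/nF = 8.314*315/(1*96485) = 0.02714318 V
Step 2: [Ox]/[Red] = 0.8531/0.0289 = 29.519031
Step 3: ln(29.519031) = 3.385035
Step 4: correction = 0.02714318 * 3.385035 = 0.0919 V
E = 0.11 + 0.0919 = 0.2019 V

0.2019 V


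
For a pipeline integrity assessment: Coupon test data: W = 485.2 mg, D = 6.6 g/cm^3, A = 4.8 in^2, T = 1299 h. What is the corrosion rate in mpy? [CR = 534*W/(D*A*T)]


Apply the mpy weight-loss relation: CR = 534 * W / (D * A * T)
Numerator: 534 * 485.2 = 259096.8
Denominator: 6.6 * 4.8 * 1299 = 41152.32
CR = 259096.8 / 41152.32 = 6.29604 mpy

6.29604 mpy


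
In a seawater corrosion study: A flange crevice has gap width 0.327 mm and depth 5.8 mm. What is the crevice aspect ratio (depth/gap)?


Aspect ratio = depth / gap
Ratio = 5.8 / 0.327 = 17.7

17.7


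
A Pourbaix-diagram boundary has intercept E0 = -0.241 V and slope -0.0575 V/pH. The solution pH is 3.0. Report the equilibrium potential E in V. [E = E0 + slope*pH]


Apply the Pourbaix line equation: E = E0 + slope*pH
E = -0.241 + (-0.0575)*3.0 = -0.241 + (-0.1725) = -0.4135 V
Rounded to 4 decimal places: E = -0.4135 V

-0.4135 V


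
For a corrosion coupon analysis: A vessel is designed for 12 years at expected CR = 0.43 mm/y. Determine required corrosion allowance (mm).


Corrosion allowance = CR × design life
CA = 0.43 * 12 = 5.16 mm

5.16 mm


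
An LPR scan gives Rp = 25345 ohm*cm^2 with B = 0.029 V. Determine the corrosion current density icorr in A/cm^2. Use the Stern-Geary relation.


Apply the Stern-Geary relation: icorr = B / Rp
icorr = 0.029 / 25345 = 1.144×10^-6 A/cm^2

1.144×10^-6 A/cm^2


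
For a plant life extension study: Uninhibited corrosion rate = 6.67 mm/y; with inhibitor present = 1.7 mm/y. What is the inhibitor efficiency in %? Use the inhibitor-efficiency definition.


Apply the inhibitor-efficiency definition: IE = (CR_blank − CR_inh)/CR_blank × 100
IE = (6.67 − 1.7) / 6.67 × 100
IE = 4.97 / 6.67 × 100 = 74.5 %

74.5 %


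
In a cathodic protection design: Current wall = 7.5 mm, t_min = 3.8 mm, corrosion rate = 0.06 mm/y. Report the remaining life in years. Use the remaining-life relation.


Apply the remaining-life relation: RL = (t_current − t_min) / CR
RL = (7.5 − 3.8) / 0.06 = 3.7 / 0.06 = 61.7 years

61.7 years


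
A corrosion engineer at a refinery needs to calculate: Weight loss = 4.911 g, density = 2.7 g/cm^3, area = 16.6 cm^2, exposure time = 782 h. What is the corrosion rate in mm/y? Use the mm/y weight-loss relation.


Apply the mm/y weight-loss relation: CR = 87600 * W / (D * A * T)
Numerator: 87600 * 4.911 = 430203.6
Denominator: 2.7 * 16.6 * 782 = 35049.24
CR = 430203.6 / 35049.24 = 12.27426 mm/y

12.27426 mm/y


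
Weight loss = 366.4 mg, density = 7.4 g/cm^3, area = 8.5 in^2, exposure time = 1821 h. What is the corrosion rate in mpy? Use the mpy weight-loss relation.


Apply the mpy weight-loss relation: CR = 534 * W / (D * A * T)
Numerator: 534 * 366.4 = 195657.6
Denominator: 7.4 * 8.5 * 1821 = 114540.9
CR = 195657.6 / 114540.9 = 1.708 mpy

1.708 mpy


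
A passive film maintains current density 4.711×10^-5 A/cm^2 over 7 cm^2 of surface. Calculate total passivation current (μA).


I = i_pass * A, then convert A → μA (×10^6)
I = 4.711×10^-5 * 7 * 10^6 = 329.77 μA

329.77 μA


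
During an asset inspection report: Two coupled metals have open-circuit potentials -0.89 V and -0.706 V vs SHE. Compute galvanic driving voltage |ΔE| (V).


Driving voltage is the absolute potential difference.
|ΔE| = |-0.89 − (-0.706)| = 0.184 V

0.184 V


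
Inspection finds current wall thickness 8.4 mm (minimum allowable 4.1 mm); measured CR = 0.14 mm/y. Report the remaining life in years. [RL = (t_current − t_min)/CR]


Apply the remaining-life relation: RL = (t_current − t_min) / CR
RL = (8.4 − 4.1) / 0.14 = 4.3 / 0.14 = 30.7 years

30.7 years


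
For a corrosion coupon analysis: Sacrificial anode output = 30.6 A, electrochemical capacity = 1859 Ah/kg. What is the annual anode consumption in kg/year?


Annual consumption = current * hours per year / capacity
Rate = 30.6 * 8760 / 1859 = 144.2 kg/year

144.2 kg/year


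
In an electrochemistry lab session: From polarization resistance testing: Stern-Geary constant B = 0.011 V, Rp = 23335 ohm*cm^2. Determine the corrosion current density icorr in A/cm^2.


Apply the Stern-Geary relation: icorr = B / Rp
icorr = 0.011 / 23335 = 4.714×10^-7 A/cm^2

4.714×10^-7 A/cm^2


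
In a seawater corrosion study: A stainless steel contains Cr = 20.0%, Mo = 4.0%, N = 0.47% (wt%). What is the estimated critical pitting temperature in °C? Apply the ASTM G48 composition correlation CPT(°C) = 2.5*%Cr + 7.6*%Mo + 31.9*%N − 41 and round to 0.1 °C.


Apply the ASTM G48 empirical CPT estimate: CPT(°C) = 2.5*%Cr + 7.6*%Mo + 31.9*%N − 41
2.5*20.0 = 50; 7.6*4.0 = 30.4; 31.9*0.47 = 14.993
CPT = 50 + 30.4 + 14.993 − 41 = 54.393 °C
Rounded to 0.1 °C: CPT ≈ 54.4 °C

54.4 °C


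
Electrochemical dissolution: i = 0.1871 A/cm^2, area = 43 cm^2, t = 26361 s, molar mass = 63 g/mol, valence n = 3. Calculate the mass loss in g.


Apply Faraday's law: m = i*A*t*M / (n*F)
Total charge passed Q = i*A*t = 0.1871*43*26361 = 212082.1533 C
m = Q*M/(n*F) = 212082.1533*63/(3*96485) = 46.1598 g

46.1598 g


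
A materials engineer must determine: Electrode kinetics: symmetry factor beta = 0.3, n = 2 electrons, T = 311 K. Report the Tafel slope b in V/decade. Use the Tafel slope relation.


Apply the Tafel slope relation: b = 2.303*R*T/(beta*n*F)
Numerator: 2.303 * 8.314 * 311 = 5954.76
Denominator: 0.3 * 2 * 96485 = 57891.0
b = 5954.76 / 57891.0 = 0.103 V/decade

0.103 V/decade


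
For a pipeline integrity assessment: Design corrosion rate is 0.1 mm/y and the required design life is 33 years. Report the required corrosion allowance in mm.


Corrosion allowance = CR × design life
CA = 0.1 * 33 = 3.3 mm

3.3 mm


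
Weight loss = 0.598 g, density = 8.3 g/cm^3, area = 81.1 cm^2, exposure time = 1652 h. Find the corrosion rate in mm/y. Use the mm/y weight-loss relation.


Apply the mm/y weight-loss relation: CR = 87600 * W / (D * A * T)
Numerator: 87600 * 0.598 = 52384.8
Denominator: 8.3 * 81.1 * 1652 = 1112010.76
CR = 52384.8 / 1112010.76 = 0.04711 mm/y

0.04711 mm/y


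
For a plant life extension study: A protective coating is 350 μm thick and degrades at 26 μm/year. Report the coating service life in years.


Service life = thickness / degradation rate
Life = 350 / 26 = 13.5 years

13.5 years


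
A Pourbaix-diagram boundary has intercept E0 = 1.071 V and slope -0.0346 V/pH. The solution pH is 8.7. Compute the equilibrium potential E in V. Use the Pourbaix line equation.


Apply the Pourbaix line equation: E = E0 + slope*pH
E = 1.071 + (-0.0346)*8.7 = 1.071 + (-0.30102) = 0.76998 V
Rounded to 4 decimal places: E = 0.7700 V

0.7700 V


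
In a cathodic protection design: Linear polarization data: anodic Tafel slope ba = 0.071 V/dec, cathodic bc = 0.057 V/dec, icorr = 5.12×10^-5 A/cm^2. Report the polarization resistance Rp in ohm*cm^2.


Apply the Stern-Geary equation: Rp = ba*bc / (2.303*icorr*(ba+bc))
ba*bc = 0.071*0.057 = 0.004047
ba+bc = 0.128; 2.303*icorr*(ba+bc) = 2.303*5.12×10^-5*0.128 = 1.5092941×10^-5
Rp = 0.004047 / 1.5092941×10^-5 = 268.1 ohm*cm^2

268.1 ohm*cm^2


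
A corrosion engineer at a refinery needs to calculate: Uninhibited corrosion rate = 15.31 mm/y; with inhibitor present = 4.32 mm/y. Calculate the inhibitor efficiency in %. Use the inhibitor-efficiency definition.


Apply the inhibitor-efficiency definition: IE = (CR_blank − CR_inh)/CR_blank × 100
IE = (15.31 − 4.32) / 15.31 × 100
IE = 10.99 / 15.31 × 100 = 71.8 %

71.8 %


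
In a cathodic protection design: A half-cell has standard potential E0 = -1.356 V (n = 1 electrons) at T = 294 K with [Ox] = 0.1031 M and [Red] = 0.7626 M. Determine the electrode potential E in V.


Apply the Nernst equation: E = E0 + (RT/nF)*ln([Ox]/[Red])
Step 1: RT/nF = 8.314*294/(1*96485) = 0.02533364 V
Step 2: [Ox]/[Red] = 0.1031/0.7626 = 0.135195
Step 3: ln(0.135195) = -2.001037
Step 4: correction = 0.02533364 * -2.001037 = -0.051 V
E = -1.356 + -0.051 = -1.407 V

-1.407 V


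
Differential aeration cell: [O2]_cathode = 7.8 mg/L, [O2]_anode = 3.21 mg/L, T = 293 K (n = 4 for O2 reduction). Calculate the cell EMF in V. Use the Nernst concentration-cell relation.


Apply the Nernst concentration-cell relation: E = (RT/nF)*ln(C_cathode/C_anode)
RT/nF = 8.314*293/(4*96485) = 0.00631187 V
ln(7.8/3.21) = 0.88785
E = 0.00631187 * 0.88785 = 0.0056 V

0.0056 V


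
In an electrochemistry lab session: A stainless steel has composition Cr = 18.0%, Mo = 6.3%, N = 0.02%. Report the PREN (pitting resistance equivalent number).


Apply the PREN formula: PREN = Cr + 3.3*Mo + 16*N
PREN = 18.0 + 3.3*6.3 + 16*0.02
PREN = 18.0 + 20.79 + 0.32 = 39.11

39.11


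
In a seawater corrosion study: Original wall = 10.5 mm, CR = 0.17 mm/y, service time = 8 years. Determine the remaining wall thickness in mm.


Remaining wall = original − CR × time
t = 10.5 − 0.17*8 = 10.5 − 1.36 = 9.14 mm

9.14 mm


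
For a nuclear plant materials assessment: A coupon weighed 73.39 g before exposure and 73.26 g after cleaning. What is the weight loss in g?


Weight loss = initial − final
WL = 73.39 − 73.26 = 0.13 g

0.13 g


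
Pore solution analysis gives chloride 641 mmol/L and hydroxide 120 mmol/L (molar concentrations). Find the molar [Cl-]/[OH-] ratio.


Threshold parameter = [Cl-] / [OH-] (molar basis; both in mmol/L, so units cancel)
Ratio = 641 / 120 = 5.34

5.34


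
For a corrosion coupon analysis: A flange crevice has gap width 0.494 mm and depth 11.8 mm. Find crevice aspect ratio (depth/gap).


Aspect ratio = depth / gap
Ratio = 11.8 / 0.494 = 23.9

23.9


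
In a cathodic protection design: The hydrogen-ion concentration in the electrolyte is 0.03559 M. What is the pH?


pH = −log10[H+]
pH = −log10(0.03559) = 1.45

1.45


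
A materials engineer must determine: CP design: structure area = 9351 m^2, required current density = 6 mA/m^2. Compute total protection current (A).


I = area * current density, then convert mA → A (÷1000)
I = 9351 * 6 / 1000 = 56.11 A

56.11 A


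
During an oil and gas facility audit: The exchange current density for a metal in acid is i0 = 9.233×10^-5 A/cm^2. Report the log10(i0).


i0 = 9.233×10^-5 A/cm^2
log10(i0) = -4.035

-4.035


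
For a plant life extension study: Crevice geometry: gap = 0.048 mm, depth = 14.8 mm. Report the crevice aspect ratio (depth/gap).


Aspect ratio = depth / gap
Ratio = 14.8 / 0.048 = 308.3

308.3


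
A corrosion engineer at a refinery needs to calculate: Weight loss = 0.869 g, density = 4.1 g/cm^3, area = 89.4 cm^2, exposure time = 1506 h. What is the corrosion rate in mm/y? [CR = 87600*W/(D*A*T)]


Apply the mm/y weight-loss relation: CR = 87600 * W / (D * A * T)
Numerator: 87600 * 0.869 = 76124.4
Denominator: 4.1 * 89.4 * 1506 = 552009.24
CR = 76124.4 / 552009.24 = 0.1379 mm/y

0.1379 mm/y


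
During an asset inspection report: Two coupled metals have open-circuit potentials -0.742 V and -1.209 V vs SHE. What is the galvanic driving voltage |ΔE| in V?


Driving voltage is the absolute potential difference.
|ΔE| = |-0.742 − (-1.209)| = 0.467 V

0.467 V


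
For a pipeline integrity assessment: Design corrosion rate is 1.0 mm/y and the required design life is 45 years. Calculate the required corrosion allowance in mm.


Corrosion allowance = CR × design life
CA = 1.0 * 45 = 45.0 mm

45.0 mm


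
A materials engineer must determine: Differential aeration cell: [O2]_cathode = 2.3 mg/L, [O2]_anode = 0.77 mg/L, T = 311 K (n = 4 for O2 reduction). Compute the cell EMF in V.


Apply the Nernst concentration-cell relation: E = (RT/nF)*ln(C_cathode/C_anode)
RT/nF = 8.314*311/(4*96485) = 0.00669963 V
ln(2.3/0.77) = 1.09427
E = 0.00669963 * 1.09427 = 0.00733 V

0.00733 V


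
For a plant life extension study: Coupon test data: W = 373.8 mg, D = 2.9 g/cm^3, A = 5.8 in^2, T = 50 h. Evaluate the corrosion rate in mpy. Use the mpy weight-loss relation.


Apply the mpy weight-loss relation: CR = 534 * W / (D * A * T)
Numerator: 534 * 373.8 = 199609.2
Denominator: 2.9 * 5.8 * 50 = 841.0
CR = 199609.2 / 841.0 = 237.347 mpy

237.347 mpy


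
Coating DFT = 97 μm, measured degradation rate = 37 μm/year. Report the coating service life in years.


Service life = thickness / degradation rate
Life = 97 / 37 = 2.6 years

2.6 years


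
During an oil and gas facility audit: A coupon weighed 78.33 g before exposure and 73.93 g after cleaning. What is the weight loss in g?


Weight loss = initial − final
WL = 78.33 − 73.93 = 4.4 g

4.4 g


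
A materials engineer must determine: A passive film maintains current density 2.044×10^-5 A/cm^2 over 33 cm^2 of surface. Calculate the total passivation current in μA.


I = i_pass * A, then convert A → μA (×10^6)
I = 2.044×10^-5 * 33 * 10^6 = 674.52 μA

674.52 μA


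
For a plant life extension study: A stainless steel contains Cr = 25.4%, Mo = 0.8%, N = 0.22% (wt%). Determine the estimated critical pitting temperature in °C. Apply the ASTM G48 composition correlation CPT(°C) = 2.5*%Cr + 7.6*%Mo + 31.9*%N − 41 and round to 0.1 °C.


Apply the ASTM G48 empirical CPT estimate: CPT(°C) = 2.5*%Cr + 7.6*%Mo + 31.9*%N − 41
2.5*25.4 = 63.5; 7.6*0.8 = 6.08; 31.9*0.22 = 7.018
CPT = 63.5 + 6.08 + 7.018 − 41 = 35.598 °C
Rounded to 0.1 °C: CPT ≈ 35.6 °C

35.6 °C


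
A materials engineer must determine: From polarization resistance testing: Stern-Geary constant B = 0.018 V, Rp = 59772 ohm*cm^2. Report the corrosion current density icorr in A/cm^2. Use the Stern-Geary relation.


Apply the Stern-Geary relation: icorr = B / Rp
icorr = 0.018 / 59772 = 3.011×10^-7 A/cm^2

3.011×10^-7 A/cm^2


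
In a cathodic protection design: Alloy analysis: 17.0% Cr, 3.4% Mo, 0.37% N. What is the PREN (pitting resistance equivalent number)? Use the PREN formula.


Apply the PREN formula: PREN = Cr + 3.3*Mo + 16*N
PREN = 17.0 + 3.3*3.4 + 16*0.37
PREN = 17.0 + 11.22 + 5.92 = 34.14

34.14


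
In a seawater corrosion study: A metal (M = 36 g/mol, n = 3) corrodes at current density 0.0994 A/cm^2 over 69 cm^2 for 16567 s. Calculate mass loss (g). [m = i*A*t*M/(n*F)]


Apply Faraday's law: m = i*A*t*M / (n*F)
Total charge passed Q = i*A*t = 0.0994*69*16567 = 113626.4262 C
m = Q*M/(n*F) = 113626.4262*36/(3*96485) = 14.13191 g

14.13191 g


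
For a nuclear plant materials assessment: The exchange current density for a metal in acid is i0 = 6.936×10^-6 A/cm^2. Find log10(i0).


i0 = 6.936×10^-6 A/cm^2
log10(i0) = -5.159

-5.159


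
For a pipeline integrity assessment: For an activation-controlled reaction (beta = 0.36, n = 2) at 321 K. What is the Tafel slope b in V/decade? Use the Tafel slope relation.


Apply the Tafel slope relation: b = 2.303*R*T/(beta*n*F)
Numerator: 2.303 * 8.314 * 321 = 6146.23
Denominator: 0.36 * 2 * 96485 = 69469.2
b = 6146.23 / 69469.2 = 0.088 V/decade

0.088 V/decade


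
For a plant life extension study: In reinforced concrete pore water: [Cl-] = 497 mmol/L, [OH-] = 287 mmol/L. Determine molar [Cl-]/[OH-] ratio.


Threshold parameter = [Cl-] / [OH-] (molar basis; both in mmol/L, so units cancel)
Ratio = 497 / 287 = 1.73

1.73


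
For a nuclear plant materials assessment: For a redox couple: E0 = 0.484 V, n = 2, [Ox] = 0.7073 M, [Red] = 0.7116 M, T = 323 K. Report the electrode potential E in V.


Apply the Nernst equation: E = E0 + (RT/nF)*ln([Ox]/[Red])
Step 1: RT/nF = 8.314*323/(2*96485) = 0.01391627 V
Step 2: [Ox]/[Red] = 0.7073/0.7116 = 0.993957
Step 3: ln(0.993957) = -0.006061
Step 4: correction = 0.01391627 * -0.006061 = -0.0001 V
E = 0.484 + -0.0001 = 0.4839 V

0.4839 V


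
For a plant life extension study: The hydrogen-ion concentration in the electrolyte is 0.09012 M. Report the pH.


pH = −log10[H+]
pH = −log10(0.09012) = 1.05

1.05


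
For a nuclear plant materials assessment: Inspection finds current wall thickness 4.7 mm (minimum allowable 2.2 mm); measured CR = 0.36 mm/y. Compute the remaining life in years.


Apply the remaining-life relation: RL = (t_current − t_min) / CR
RL = (4.7 − 2.2) / 0.36 = 2.5 / 0.36 = 6.9 years

6.9 years


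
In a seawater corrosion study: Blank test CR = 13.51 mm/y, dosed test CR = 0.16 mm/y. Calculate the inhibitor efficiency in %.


Apply the inhibitor-efficiency definition: IE = (CR_blank − CR_inh)/CR_blank × 100
IE = (13.51 − 0.16) / 13.51 × 100
IE = 13.35 / 13.51 × 100 = 98.8 %

98.8 %


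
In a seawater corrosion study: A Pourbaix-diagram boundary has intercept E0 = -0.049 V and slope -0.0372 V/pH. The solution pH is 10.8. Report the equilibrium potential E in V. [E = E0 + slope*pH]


Apply the Pourbaix line equation: E = E0 + slope*pH
E = -0.049 + (-0.0372)*10.8 = -0.049 + (-0.40176) = -0.45076 V
Rounded to 4 decimal places: E = -0.4508 V

-0.4508 V


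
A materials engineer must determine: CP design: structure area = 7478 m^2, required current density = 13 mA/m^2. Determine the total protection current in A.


I = area * current density, then convert mA → A (÷1000)
I = 7478 * 13 / 1000 = 97.21 A

97.21 A


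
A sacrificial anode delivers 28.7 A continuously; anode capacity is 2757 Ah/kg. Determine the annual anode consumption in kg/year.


Annual consumption = current * hours per year / capacity
Rate = 28.7 * 8760 / 2757 = 91.2 kg/year

91.2 kg/year


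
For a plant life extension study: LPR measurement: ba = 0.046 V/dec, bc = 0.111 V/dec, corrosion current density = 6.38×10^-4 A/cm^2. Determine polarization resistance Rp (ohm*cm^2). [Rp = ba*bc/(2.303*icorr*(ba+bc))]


Apply the Stern-Geary equation: Rp = ba*bc / (2.303*icorr*(ba+bc))
ba*bc = 0.046*0.111 = 0.005106
ba+bc = 0.157; 2.303*icorr*(ba+bc) = 2.303*6.38×10^-4*0.157 = 2.306823×10^-4
Rp = 0.005106 / 2.306823×10^-4 = 22.13 ohm*cm^2

22.13 ohm*cm^2


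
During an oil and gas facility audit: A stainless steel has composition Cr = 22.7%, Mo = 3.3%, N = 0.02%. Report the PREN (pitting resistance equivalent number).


Apply the PREN formula: PREN = Cr + 3.3*Mo + 16*N
PREN = 22.7 + 3.3*3.3 + 16*0.02
PREN = 22.7 + 10.89 + 0.32 = 33.91

33.91


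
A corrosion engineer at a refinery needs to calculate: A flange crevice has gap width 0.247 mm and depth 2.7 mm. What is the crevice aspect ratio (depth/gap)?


Aspect ratio = depth / gap
Ratio = 2.7 / 0.247 = 10.9

10.9


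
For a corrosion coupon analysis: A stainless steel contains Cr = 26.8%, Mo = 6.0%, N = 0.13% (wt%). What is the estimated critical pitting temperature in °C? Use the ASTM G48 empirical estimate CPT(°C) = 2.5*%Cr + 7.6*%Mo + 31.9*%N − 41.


Apply the ASTM G48 empirical CPT estimate: CPT(°C) = 2.5*%Cr + 7.6*%Mo + 31.9*%N − 41
2.5*26.8 = 67; 7.6*6.0 = 45.6; 31.9*0.13 = 4.147
CPT = 67 + 45.6 + 4.147 − 41 = 75.747 °C
Rounded to 0.1 °C: CPT ≈ 75.7 °C

75.7 °C


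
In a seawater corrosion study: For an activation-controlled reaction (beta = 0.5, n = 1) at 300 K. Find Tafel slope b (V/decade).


Apply the Tafel slope relation: b = 2.303*R*T/(beta*n*F)
Numerator: 2.303 * 8.314 * 300 = 5744.14
Denominator: 0.5 * 1 * 96485 = 48242.5
b = 5744.14 / 48242.5 = 0.119 V/decade

0.119 V/decade


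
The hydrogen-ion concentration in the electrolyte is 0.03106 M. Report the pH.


pH = −log10[H+]
pH = −log10(0.03106) = 1.51

1.51


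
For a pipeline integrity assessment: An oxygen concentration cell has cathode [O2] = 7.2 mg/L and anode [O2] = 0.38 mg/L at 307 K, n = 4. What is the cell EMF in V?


Apply the Nernst concentration-cell relation: E = (RT/nF)*ln(C_cathode/C_anode)
RT/nF = 8.314*307/(4*96485) = 0.00661346 V
ln(7.2/0.38) = 2.94167
E = 0.00661346 * 2.94167 = 0.01945 V

0.01945 V


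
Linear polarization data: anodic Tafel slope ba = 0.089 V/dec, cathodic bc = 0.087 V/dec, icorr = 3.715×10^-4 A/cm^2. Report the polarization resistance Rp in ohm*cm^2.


Apply the Stern-Geary equation: Rp = ba*bc / (2.303*icorr*(ba+bc))
ba*bc = 0.089*0.087 = 0.007743
ba+bc = 0.176; 2.303*icorr*(ba+bc) = 2.303*3.715×10^-4*0.176 = 1.5057935×10^-4
Rp = 0.007743 / 1.5057935×10^-4 = 51.4 ohm*cm^2

51.4 ohm*cm^2


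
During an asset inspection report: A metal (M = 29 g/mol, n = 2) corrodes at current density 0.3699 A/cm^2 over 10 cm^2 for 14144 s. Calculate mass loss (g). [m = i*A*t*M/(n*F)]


Apply Faraday's law: m = i*A*t*M / (n*F)
Total charge passed Q = i*A*t = 0.3699*10*14144 = 52318.656 C
m = Q*M/(n*F) = 52318.656*29/(2*96485) = 7.8626 g

7.8626 g


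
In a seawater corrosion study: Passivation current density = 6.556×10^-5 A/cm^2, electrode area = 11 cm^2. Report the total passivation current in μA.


I = i_pass * A, then convert A → μA (×10^6)
I = 6.556×10^-5 * 11 * 10^6 = 721.16 μA

721.16 μA


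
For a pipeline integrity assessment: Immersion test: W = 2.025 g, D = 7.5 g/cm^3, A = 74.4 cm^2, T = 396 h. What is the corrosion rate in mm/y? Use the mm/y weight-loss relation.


Apply the mm/y weight-loss relation: CR = 87600 * W / (D * A * T)
Numerator: 87600 * 2.025 = 177390.0
Denominator: 7.5 * 74.4 * 396 = 220968.0
CR = 177390.0 / 220968.0 = 0.8028 mm/y

0.8028 mm/y


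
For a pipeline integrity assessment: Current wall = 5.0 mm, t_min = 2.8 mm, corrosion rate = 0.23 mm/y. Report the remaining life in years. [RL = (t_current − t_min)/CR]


Apply the remaining-life relation: RL = (t_current − t_min) / CR
RL = (5.0 − 2.8) / 0.23 = 2.2 / 0.23 = 9.6 years

9.6 years


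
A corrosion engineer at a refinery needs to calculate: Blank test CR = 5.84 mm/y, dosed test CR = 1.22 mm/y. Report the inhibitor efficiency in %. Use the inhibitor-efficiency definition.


Apply the inhibitor-efficiency definition: IE = (CR_blank − CR_inh)/CR_blank × 100
IE = (5.84 − 1.22) / 5.84 × 100
IE = 4.62 / 5.84 × 100 = 79.1 %

79.1 %


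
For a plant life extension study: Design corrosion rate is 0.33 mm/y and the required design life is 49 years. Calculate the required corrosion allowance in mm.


Corrosion allowance = CR × design life
CA = 0.33 * 49 = 16.17 mm

16.17 mm


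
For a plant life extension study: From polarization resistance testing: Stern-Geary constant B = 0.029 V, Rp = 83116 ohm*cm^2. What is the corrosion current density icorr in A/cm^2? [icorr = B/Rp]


Apply the Stern-Geary relation: icorr = B / Rp
icorr = 0.029 / 83116 = 3.489×10^-7 A/cm^2

3.489×10^-7 A/cm^2


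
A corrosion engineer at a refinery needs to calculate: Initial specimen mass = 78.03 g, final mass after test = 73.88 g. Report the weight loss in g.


Weight loss = initial − final
WL = 78.03 − 73.88 = 4.15 g

4.15 g


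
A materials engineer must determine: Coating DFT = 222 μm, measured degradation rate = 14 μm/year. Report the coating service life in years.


Service life = thickness / degradation rate
Life = 222 / 14 = 15.9 years

15.9 years


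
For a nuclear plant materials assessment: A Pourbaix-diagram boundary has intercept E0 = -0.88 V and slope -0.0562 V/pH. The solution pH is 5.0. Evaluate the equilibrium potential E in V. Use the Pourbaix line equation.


Apply the Pourbaix line equation: E = E0 + slope*pH
E = -0.88 + (-0.0562)*5.0 = -0.88 + (-0.281) = -1.161 V
Rounded to 4 decimal places: E = -1.1610 V

-1.1610 V


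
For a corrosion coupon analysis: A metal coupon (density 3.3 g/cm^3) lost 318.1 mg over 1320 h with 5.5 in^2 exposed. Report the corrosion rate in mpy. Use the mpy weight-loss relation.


Apply the mpy weight-loss relation: CR = 534 * W / (D * A * T)
Numerator: 534 * 318.1 = 169865.4
Denominator: 3.3 * 5.5 * 1320 = 23958.0
CR = 169865.4 / 23958.0 = 7.09013 mpy

7.09013 mpy


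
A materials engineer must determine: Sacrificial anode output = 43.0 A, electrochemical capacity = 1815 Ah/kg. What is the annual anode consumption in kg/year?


Annual consumption = current * hours per year / capacity
Rate = 43.0 * 8760 / 1815 = 207.5 kg/year

207.5 kg/year


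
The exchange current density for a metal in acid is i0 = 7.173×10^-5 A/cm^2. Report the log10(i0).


i0 = 7.173×10^-5 A/cm^2
log10(i0) = -4.144

-4.144


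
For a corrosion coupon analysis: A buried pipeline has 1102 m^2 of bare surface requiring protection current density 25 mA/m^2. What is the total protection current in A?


I = area * current density, then convert mA → A (÷1000)
I = 1102 * 25 / 1000 = 27.55 A

27.55 A


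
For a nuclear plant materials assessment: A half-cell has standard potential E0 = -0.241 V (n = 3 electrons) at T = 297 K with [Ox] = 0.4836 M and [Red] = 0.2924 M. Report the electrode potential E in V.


Apply the Nernst equation: E = E0 + (RT/nF)*ln([Ox]/[Red])
Step 1: RT/nF = 8.314*297/(3*96485) = 0.00853071 V
Step 2: [Ox]/[Red] = 0.4836/0.2924 = 1.653899
Step 3: ln(1.653899) = 0.503136
Step 4: correction = 0.00853071 * 0.503136 = 0.004 V
E = -0.241 + 0.004 = -0.237 V

-0.237 V


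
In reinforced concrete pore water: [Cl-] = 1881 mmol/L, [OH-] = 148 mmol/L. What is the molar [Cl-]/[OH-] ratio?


Threshold parameter = [Cl-] / [OH-] (molar basis; both in mmol/L, so units cancel)
Ratio = 1881 / 148 = 12.71

12.71


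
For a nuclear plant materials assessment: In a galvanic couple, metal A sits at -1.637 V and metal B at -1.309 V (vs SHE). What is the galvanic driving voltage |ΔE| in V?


Driving voltage is the absolute potential difference.
|ΔE| = |-1.637 − (-1.309)| = 0.328 V

0.328 V


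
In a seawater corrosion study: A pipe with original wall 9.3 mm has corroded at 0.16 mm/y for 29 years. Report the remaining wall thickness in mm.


Remaining wall = original − CR × time
t = 9.3 − 0.16*29 = 9.3 − 4.64 = 4.66 mm

4.66 mm


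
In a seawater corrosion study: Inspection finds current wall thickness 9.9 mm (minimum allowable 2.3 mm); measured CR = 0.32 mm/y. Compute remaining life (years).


Apply the remaining-life relation: RL = (t_current − t_min) / CR
RL = (9.9 − 2.3) / 0.32 = 7.6 / 0.32 = 23.8 years

23.8 years


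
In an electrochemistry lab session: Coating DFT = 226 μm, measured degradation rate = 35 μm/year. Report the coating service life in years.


Service life = thickness / degradation rate
Life = 226 / 35 = 6.5 years

6.5 years


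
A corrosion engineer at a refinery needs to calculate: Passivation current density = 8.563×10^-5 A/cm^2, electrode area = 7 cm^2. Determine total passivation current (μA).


I = i_pass * A, then convert A → μA (×10^6)
I = 8.563×10^-5 * 7 * 10^6 = 599.41 μA

599.41 μA


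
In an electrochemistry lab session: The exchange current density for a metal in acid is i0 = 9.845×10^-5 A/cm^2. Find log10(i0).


i0 = 9.845×10^-5 A/cm^2
log10(i0) = -4.007

-4.007


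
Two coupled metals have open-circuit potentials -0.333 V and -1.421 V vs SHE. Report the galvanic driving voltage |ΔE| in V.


Driving voltage is the absolute potential difference.
|ΔE| = |-0.333 − (-1.421)| = 1.088 V

1.088 V


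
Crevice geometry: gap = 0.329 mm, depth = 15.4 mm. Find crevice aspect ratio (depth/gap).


Aspect ratio = depth / gap
Ratio = 15.4 / 0.329 = 46.8

46.8


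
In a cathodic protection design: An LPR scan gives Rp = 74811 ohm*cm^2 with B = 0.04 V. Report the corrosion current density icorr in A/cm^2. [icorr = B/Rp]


Apply the Stern-Geary relation: icorr = B / Rp
icorr = 0.04 / 74811 = 5.347×10^-7 A/cm^2

5.347×10^-7 A/cm^2


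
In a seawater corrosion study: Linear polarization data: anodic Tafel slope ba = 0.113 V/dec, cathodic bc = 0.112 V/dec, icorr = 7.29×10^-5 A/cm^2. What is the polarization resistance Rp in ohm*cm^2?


Apply the Stern-Geary equation: Rp = ba*bc / (2.303*icorr*(ba+bc))
ba*bc = 0.113*0.112 = 0.012656
ba+bc = 0.225; 2.303*icorr*(ba+bc) = 2.303*7.29×10^-5*0.225 = 3.7774957×10^-5
Rp = 0.012656 / 3.7774957×10^-5 = 335.04 ohm*cm^2

335.04 ohm*cm^2


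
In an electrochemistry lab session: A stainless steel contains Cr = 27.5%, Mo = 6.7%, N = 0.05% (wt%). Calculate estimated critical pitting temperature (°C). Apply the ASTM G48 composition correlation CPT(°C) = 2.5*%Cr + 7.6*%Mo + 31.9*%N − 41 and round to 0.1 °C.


Apply the ASTM G48 empirical CPT estimate: CPT(°C) = 2.5*%Cr + 7.6*%Mo + 31.9*%N − 41
2.5*27.5 = 68.75; 7.6*6.7 = 50.92; 31.9*0.05 = 1.595
CPT = 68.75 + 50.92 + 1.595 − 41 = 80.265 °C
Rounded to 0.1 °C: CPT ≈ 80.3 °C

80.3 °C


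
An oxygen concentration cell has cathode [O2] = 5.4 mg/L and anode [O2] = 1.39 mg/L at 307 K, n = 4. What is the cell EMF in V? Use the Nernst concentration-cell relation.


Apply the Nernst concentration-cell relation: E = (RT/nF)*ln(C_cathode/C_anode)
RT/nF = 8.314*307/(4*96485) = 0.00661346 V
ln(5.4/1.39) = 1.3571
E = 0.00661346 * 1.3571 = 0.00898 V

0.00898 V


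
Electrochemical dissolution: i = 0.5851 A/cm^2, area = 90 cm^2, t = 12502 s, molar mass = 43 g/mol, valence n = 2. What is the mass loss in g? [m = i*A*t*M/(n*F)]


Apply Faraday's law: m = i*A*t*M / (n*F)
Total charge passed Q = i*A*t = 0.5851*90*12502 = 658342.818 C
m = Q*M/(n*F) = 658342.818*43/(2*96485) = 146.7 g

146.7 g


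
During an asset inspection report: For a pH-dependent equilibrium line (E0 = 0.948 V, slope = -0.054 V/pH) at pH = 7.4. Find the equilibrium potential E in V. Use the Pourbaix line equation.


Apply the Pourbaix line equation: E = E0 + slope*pH
E = 0.948 + (-0.054)*7.4 = 0.948 + (-0.3996) = 0.5484 V
Rounded to 4 decimal places: E = 0.5484 V

0.5484 V


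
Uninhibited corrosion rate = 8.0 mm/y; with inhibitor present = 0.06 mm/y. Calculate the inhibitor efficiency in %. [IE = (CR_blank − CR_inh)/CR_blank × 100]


Apply the inhibitor-efficiency definition: IE = (CR_blank − CR_inh)/CR_blank × 100
IE = (8.0 − 0.06) / 8.0 × 100
IE = 7.94 / 8.0 × 100 = 99.3 %

99.3 %


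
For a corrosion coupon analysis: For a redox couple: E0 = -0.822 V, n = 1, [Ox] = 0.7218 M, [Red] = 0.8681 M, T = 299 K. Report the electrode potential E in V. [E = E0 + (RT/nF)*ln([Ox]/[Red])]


Apply the Nernst equation: E = E0 + (RT/nF)*ln([Ox]/[Red])
Step 1: RT/nF = 8.314*299/(1*96485) = 0.02576448 V
Step 2: [Ox]/[Red] = 0.7218/0.8681 = 0.831471
Step 3: ln(0.831471) = -0.184559
Step 4: correction = 0.02576448 * -0.184559 = -0.0048 V
E = -0.822 + -0.0048 = -0.8268 V

-0.8268 V


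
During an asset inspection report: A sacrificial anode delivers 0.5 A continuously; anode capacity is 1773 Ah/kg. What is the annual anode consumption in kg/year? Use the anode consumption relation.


Annual consumption = current * hours per year / capacity
Rate = 0.5 * 8760 / 1773 = 2.5 kg/year

2.5 kg/year


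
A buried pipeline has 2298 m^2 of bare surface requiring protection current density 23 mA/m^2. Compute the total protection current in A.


I = area * current density, then convert mA → A (÷1000)
I = 2298 * 23 / 1000 = 52.85 A

52.85 A


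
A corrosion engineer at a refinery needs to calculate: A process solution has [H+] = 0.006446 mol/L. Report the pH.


pH = −log10[H+]
pH = −log10(0.006446) = 2.19

2.19


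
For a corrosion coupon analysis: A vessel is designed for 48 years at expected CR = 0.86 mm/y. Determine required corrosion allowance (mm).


Corrosion allowance = CR × design life
CA = 0.86 * 48 = 41.28 mm

41.28 mm


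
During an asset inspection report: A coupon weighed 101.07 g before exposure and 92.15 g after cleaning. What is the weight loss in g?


Weight loss = initial − final
WL = 101.07 − 92.15 = 8.92 g

8.92 g


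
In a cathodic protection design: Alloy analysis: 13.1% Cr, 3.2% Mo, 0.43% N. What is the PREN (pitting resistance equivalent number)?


Apply the PREN formula: PREN = Cr + 3.3*Mo + 16*N
PREN = 13.1 + 3.3*3.2 + 16*0.43
PREN = 13.1 + 10.56 + 6.88 = 30.54

30.54


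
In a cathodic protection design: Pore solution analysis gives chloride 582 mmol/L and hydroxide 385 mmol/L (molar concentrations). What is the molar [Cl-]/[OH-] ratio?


Threshold parameter = [Cl-] / [OH-] (molar basis; both in mmol/L, so units cancel)
Ratio = 582 / 385 = 1.51

1.51


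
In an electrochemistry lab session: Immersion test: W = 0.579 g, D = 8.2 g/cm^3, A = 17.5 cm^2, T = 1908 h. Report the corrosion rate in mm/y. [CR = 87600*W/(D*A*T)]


Apply the mm/y weight-loss relation: CR = 87600 * W / (D * A * T)
Numerator: 87600 * 0.579 = 50720.4
Denominator: 8.2 * 17.5 * 1908 = 273798.0
CR = 50720.4 / 273798.0 = 0.1852 mm/y

0.1852 mm/y


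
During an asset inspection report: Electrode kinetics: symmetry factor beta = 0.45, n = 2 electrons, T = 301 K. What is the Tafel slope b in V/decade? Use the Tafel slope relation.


Apply the Tafel slope relation: b = 2.303*R*T/(beta*n*F)
Numerator: 2.303 * 8.314 * 301 = 5763.29
Denominator: 0.45 * 2 * 96485 = 86836.5
b = 5763.29 / 86836.5 = 0.0664 V/decade

0.0664 V/decade


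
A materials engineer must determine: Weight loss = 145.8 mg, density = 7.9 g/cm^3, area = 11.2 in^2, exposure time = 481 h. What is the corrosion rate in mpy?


Apply the mpy weight-loss relation: CR = 534 * W / (D * A * T)
Numerator: 534 * 145.8 = 77857.2
Denominator: 7.9 * 11.2 * 481 = 42558.88
CR = 77857.2 / 42558.88 = 1.829 mpy

1.829 mpy


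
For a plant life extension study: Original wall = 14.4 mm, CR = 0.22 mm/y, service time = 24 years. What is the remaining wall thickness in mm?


Remaining wall = original − CR × time
t = 14.4 − 0.22*24 = 14.4 − 5.28 = 9.12 mm

9.12 mm


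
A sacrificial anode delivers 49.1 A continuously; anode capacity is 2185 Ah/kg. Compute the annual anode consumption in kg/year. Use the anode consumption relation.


Annual consumption = current * hours per year / capacity
Rate = 49.1 * 8760 / 2185 = 196.8 kg/year

196.8 kg/year


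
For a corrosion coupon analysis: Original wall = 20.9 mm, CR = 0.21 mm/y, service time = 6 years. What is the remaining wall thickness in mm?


Remaining wall = original − CR × time
t = 20.9 − 0.21*6 = 20.9 − 1.26 = 19.64 mm

19.64 mm


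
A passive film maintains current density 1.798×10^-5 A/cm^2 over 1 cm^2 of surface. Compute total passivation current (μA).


I = i_pass * A, then convert A → μA (×10^6)
I = 1.798×10^-5 * 1 * 10^6 = 17.98 μA

17.98 μA


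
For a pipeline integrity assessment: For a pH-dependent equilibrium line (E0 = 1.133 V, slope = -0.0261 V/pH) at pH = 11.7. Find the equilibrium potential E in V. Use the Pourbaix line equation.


Apply the Pourbaix line equation: E = E0 + slope*pH
E = 1.133 + (-0.0261)*11.7 = 1.133 + (-0.30537) = 0.82763 V
Rounded to 3 decimal places: E = 0.828 V

0.828 V


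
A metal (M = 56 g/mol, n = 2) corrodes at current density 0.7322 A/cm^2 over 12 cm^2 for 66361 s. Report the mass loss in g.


Apply Faraday's law: m = i*A*t*M / (n*F)
Total charge passed Q = i*A*t = 0.7322*12*66361 = 583074.2904 C
m = Q*M/(n*F) = 583074.2904*56/(2*96485) = 169.20848 g

169.20848 g


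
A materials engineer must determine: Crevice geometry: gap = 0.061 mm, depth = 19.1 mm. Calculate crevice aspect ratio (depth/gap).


Aspect ratio = depth / gap
Ratio = 19.1 / 0.061 = 313.1

313.1


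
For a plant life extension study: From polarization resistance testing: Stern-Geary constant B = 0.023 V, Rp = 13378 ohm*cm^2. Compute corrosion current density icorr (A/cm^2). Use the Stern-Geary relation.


Apply the Stern-Geary relation: icorr = B / Rp
icorr = 0.023 / 13378 = 1.719×10^-6 A/cm^2

1.719×10^-6 A/cm^2


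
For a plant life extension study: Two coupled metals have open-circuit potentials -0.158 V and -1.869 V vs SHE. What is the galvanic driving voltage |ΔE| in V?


Driving voltage is the absolute potential difference.
|ΔE| = |-0.158 − (-1.869)| = 1.711 V

1.711 V


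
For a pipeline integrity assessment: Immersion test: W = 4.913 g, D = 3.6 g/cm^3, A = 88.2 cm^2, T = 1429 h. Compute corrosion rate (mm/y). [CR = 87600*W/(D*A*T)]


Apply the mm/y weight-loss relation: CR = 87600 * W / (D * A * T)
Numerator: 87600 * 4.913 = 430378.8
Denominator: 3.6 * 88.2 * 1429 = 453736.08
CR = 430378.8 / 453736.08 = 0.948522 mm/y

0.948522 mm/y


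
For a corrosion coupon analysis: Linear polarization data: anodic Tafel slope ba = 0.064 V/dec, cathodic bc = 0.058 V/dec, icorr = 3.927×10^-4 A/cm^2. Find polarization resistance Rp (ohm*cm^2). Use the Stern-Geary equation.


Apply the Stern-Geary equation: Rp = ba*bc / (2.303*icorr*(ba+bc))
ba*bc = 0.064*0.058 = 0.003712
ba+bc = 0.122; 2.303*icorr*(ba+bc) = 2.303*3.927×10^-4*0.122 = 1.1033535×10^-4
Rp = 0.003712 / 1.1033535×10^-4 = 33.64 ohm*cm^2

33.64 ohm*cm^2


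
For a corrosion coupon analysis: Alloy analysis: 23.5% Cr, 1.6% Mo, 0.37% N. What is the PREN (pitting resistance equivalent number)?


Apply the PREN formula: PREN = Cr + 3.3*Mo + 16*N
PREN = 23.5 + 3.3*1.6 + 16*0.37
PREN = 23.5 + 5.28 + 5.92 = 34.7

34.7


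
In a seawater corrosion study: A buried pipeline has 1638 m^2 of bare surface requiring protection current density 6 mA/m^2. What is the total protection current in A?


I = area * current density, then convert mA → A (÷1000)
I = 1638 * 6 / 1000 = 9.83 A

9.83 A


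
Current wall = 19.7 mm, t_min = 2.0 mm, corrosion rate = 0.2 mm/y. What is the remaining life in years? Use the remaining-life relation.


Apply the remaining-life relation: RL = (t_current − t_min) / CR
RL = (19.7 − 2.0) / 0.2 = 17.7 / 0.2 = 88.5 years

88.5 years


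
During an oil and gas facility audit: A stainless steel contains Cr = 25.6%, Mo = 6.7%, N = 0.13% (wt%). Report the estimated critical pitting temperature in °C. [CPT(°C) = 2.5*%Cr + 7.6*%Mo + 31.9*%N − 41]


Apply the ASTM G48 empirical CPT estimate: CPT(°C) = 2.5*%Cr + 7.6*%Mo + 31.9*%N − 41
2.5*25.6 = 64; 7.6*6.7 = 50.92; 31.9*0.13 = 4.147
CPT = 64 + 50.92 + 4.147 − 41 = 78.067 °C
Rounded to 0.1 °C: CPT ≈ 78.1 °C

78.1 °C


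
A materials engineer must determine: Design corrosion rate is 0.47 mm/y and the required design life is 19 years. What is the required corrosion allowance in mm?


Corrosion allowance = CR × design life
CA = 0.47 * 19 = 8.93 mm

8.93 mm


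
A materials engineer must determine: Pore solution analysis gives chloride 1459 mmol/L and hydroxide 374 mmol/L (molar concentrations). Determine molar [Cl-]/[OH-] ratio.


Threshold parameter = [Cl-] / [OH-] (molar basis; both in mmol/L, so units cancel)
Ratio = 1459 / 374 = 3.9

3.9


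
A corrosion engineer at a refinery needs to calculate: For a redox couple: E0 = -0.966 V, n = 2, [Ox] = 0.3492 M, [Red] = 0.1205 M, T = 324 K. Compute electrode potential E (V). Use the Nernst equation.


Apply the Nernst equation: E = E0 + (RT/nF)*ln([Ox]/[Red])
Step 1: RT/nF = 8.314*324/(2*96485) = 0.01395935 V
Step 2: [Ox]/[Red] = 0.3492/0.1205 = 2.897925
Step 3: ln(2.897925) = 1.063995
Step 4: correction = 0.01395935 * 1.063995 = 0.015 V
E = -0.966 + 0.015 = -0.951 V

-0.951 V
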